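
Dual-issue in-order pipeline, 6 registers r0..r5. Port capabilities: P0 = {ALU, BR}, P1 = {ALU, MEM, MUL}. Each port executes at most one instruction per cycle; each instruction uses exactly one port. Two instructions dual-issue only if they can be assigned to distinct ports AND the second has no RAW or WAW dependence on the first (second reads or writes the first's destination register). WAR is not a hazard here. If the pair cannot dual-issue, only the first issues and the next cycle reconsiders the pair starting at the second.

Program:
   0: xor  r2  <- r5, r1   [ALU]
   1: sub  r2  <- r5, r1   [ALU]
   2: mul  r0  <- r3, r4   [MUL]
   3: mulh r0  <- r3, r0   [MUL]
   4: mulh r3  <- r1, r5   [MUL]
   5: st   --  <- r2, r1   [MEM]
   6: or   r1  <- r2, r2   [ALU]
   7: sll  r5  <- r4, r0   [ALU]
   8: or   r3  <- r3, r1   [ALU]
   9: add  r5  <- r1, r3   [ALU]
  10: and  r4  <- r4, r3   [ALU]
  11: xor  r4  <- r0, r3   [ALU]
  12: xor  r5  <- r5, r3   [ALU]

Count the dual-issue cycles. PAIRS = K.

PAIRS = 5

c0: i0 xor.ALU  WAW r2
c1: i1,i2 sub.ALU+mul.MUL  dual
c2: i3 mulh.MUL  no-port MUL/MUL
c3: i4 mulh.MUL  no-port MUL/MEM
c4: i5,i6 st.MEM+or.ALU  dual
c5: i7,i8 sll.ALU+or.ALU  dual
c6: i9,i10 add.ALU+and.ALU  dual
c7: i11,i12 xor.ALU+xor.ALU  dual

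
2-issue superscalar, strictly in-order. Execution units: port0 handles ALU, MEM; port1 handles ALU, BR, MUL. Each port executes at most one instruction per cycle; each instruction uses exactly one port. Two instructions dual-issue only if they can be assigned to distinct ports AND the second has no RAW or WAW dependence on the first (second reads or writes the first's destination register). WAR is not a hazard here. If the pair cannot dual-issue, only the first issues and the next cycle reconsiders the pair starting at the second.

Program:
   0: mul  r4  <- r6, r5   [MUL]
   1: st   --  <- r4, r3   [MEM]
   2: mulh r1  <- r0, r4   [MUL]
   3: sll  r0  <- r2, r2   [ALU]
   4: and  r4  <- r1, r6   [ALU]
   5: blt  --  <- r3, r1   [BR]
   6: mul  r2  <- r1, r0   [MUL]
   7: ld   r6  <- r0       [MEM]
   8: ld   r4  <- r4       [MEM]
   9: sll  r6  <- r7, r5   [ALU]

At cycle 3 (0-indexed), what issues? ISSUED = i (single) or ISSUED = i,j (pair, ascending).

c0: i0 mul.MUL  RAW r4
c1: i1&i2 st.MEM;mulh.MUL  pair
c2: i3&i4 sll.ALU;and.ALU  pair
c3: i5 blt.BR  no-port BR/MUL
c4: i6&i7 mul.MUL;ld.MEM  pair
c5: i8&i9 ld.MEM;sll.ALU  pair

ISSUED = 5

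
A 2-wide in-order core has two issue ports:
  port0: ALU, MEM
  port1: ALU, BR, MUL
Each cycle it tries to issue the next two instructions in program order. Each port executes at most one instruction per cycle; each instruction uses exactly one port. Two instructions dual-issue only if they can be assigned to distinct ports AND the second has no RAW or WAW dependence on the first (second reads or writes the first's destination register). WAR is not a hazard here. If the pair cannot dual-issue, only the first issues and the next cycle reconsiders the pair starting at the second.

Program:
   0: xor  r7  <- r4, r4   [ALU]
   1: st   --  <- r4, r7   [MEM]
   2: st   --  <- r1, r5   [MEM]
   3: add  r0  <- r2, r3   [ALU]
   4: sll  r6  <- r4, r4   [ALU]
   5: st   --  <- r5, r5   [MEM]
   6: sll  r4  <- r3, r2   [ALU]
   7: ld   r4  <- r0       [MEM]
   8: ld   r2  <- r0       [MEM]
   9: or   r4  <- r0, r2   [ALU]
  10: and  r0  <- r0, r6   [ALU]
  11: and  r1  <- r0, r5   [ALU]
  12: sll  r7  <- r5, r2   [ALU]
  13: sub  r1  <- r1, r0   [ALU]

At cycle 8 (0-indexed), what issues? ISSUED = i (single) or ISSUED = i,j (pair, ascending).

ISSUED = 11,12

t=0 i0:xor.ALU ; RAW r7
t=1 i1:st.MEM ; no-port MEM/MEM
t=2 i2,i3:st.MEM;add.ALU ; pair
t=3 i4,i5:sll.ALU;st.MEM ; pair
t=4 i6:sll.ALU ; WAW r4
t=5 i7:ld.MEM ; no-port MEM/MEM
t=6 i8:ld.MEM ; RAW r2
t=7 i9,i10:or.ALU;and.ALU ; pair
t=8 i11,i12:and.ALU;sll.ALU ; pair
t=9 i13:sub.ALU ; tail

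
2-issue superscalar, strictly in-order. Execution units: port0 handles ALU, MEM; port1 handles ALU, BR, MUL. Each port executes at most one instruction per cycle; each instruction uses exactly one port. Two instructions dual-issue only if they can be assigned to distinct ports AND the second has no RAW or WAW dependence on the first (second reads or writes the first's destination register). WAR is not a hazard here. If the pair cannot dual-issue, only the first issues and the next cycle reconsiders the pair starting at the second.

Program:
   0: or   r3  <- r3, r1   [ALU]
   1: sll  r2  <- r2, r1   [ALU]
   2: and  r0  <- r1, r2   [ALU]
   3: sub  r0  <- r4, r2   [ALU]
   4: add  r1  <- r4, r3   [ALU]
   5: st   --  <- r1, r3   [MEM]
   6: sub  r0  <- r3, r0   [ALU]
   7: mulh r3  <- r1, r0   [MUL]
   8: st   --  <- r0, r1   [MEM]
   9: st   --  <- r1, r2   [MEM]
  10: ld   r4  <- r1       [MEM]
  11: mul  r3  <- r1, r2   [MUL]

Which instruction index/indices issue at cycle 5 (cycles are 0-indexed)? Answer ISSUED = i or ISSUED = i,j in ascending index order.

[0] i0+i1  or sll  -- pair
[1] i2  and  -- WAW r0
[2] i3+i4  sub add  -- pair
[3] i5+i6  st sub  -- pair
[4] i7+i8  mulh st  -- pair
[5] i9  st  -- no-port MEM/MEM
[6] i10+i11  ld mul  -- pair

ISSUED = 9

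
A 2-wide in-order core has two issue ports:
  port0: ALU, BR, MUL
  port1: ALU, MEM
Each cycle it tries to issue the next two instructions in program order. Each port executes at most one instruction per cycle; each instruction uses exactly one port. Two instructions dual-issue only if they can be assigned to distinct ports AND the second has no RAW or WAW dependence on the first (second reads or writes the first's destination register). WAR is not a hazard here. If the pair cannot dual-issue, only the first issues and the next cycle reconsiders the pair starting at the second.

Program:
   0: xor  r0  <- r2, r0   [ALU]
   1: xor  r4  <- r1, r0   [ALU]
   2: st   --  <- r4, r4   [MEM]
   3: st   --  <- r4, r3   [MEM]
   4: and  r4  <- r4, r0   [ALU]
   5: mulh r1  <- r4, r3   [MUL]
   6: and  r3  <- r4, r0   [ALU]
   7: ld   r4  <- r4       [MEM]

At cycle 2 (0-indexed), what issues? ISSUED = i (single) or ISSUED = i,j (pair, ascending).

ISSUED = 2

0. xor.ALU @i0  | RAW r0
1. xor.ALU @i1  | RAW r4
2. st.MEM @i2  | no-port MEM/MEM
3. st.MEM and.ALU @i3&i4  | dual
4. mulh.MUL and.ALU @i5&i6  | dual
5. ld.MEM @i7  | tail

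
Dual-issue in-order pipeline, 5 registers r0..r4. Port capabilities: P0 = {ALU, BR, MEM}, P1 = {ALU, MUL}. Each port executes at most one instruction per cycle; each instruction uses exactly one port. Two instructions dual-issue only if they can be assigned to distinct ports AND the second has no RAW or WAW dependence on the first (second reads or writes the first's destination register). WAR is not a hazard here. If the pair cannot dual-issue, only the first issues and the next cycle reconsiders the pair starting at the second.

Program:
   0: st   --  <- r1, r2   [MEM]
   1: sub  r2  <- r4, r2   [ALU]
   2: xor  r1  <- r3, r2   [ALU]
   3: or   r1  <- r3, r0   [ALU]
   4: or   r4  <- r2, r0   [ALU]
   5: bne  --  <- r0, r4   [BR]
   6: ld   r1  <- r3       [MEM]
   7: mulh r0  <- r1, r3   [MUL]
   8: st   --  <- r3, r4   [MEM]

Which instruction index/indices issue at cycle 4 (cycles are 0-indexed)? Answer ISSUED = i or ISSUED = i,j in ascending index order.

ISSUED = 6

#0 head=0: st.MEM/sub.ALU i0+i1 dual
#1 head=2: xor.ALU i2 WAW r1
#2 head=3: or.ALU/or.ALU i3+i4 dual
#3 head=5: bne.BR i5 no-port BR/MEM
#4 head=6: ld.MEM i6 RAW r1
#5 head=7: mulh.MUL/st.MEM i7+i8 dual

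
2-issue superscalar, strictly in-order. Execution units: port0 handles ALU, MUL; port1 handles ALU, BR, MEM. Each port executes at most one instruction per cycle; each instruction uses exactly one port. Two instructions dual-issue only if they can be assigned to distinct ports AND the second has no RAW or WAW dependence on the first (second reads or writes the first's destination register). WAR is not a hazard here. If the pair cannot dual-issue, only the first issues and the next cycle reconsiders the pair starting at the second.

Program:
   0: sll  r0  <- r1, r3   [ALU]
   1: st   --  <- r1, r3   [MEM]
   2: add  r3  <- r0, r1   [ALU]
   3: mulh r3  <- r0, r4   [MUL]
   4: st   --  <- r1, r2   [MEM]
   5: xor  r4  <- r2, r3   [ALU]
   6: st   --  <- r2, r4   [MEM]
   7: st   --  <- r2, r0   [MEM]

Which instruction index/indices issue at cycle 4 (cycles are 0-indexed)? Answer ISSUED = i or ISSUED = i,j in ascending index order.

ISSUED = 6

#0 head=0: sll.ALU+st.MEM i0,i1 dual
#1 head=2: add.ALU i2 WAW r3
#2 head=3: mulh.MUL+st.MEM i3,i4 dual
#3 head=5: xor.ALU i5 RAW r4
#4 head=6: st.MEM i6 no-port MEM/MEM
#5 head=7: st.MEM i7 tail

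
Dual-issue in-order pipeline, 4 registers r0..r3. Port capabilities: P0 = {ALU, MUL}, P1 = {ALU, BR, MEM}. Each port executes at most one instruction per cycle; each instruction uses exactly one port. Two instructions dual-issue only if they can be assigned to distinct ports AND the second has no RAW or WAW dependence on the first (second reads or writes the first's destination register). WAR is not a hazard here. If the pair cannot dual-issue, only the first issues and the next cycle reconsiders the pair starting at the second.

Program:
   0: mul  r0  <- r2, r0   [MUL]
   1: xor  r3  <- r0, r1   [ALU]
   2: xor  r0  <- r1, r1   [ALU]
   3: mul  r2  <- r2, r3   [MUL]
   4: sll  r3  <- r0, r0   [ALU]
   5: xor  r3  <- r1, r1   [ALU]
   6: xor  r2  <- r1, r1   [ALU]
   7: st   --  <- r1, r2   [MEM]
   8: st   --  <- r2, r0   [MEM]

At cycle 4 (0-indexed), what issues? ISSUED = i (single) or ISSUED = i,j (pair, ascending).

ISSUED = 7

#0 head=0: mul.MUL i0 RAW r0
#1 head=1: xor.ALU+xor.ALU i1&i2 pair
#2 head=3: mul.MUL+sll.ALU i3&i4 pair
#3 head=5: xor.ALU+xor.ALU i5&i6 pair
#4 head=7: st.MEM i7 no-port MEM/MEM
#5 head=8: st.MEM i8 tail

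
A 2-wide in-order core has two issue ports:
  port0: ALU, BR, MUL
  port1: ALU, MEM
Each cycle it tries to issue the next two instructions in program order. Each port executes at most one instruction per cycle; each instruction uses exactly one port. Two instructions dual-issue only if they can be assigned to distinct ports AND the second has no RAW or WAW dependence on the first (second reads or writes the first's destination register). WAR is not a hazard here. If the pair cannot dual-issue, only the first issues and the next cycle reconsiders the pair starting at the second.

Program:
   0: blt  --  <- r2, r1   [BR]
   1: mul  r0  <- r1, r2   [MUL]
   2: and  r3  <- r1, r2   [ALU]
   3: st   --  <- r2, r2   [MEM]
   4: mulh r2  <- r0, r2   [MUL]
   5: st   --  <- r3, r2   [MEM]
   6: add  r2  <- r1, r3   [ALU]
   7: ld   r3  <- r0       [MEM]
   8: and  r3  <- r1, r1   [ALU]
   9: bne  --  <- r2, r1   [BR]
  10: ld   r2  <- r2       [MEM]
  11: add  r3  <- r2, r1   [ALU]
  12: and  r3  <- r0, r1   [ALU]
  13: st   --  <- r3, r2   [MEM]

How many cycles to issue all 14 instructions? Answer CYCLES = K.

CYCLES = 10

t=0 i0:blt.BR ; no-port BR/MUL
t=1 i1+i2:mul.MUL and.ALU ; pair
t=2 i3+i4:st.MEM mulh.MUL ; pair
t=3 i5+i6:st.MEM add.ALU ; pair
t=4 i7:ld.MEM ; WAW r3
t=5 i8+i9:and.ALU bne.BR ; pair
t=6 i10:ld.MEM ; RAW r2
t=7 i11:add.ALU ; WAW r3
t=8 i12:and.ALU ; RAW r3
t=9 i13:st.MEM ; tail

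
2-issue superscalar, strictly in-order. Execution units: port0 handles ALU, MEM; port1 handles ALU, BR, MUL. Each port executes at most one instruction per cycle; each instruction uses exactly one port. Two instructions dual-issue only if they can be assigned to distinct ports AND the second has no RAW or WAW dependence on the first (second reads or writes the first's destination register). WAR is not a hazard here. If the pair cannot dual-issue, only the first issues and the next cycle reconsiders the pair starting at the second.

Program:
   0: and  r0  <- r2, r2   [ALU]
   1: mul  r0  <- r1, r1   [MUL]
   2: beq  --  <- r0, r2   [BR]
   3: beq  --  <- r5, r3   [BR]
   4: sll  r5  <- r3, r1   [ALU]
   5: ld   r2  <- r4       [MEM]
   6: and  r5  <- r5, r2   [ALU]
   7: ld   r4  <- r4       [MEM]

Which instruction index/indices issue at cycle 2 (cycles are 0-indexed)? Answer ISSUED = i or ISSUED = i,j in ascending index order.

[0] i0  and  -- WAW r0
[1] i1  mul  -- no-port MUL/BR
[2] i2  beq  -- no-port BR/BR
[3] i3+i4  beq/sll  -- 2-wide
[4] i5  ld  -- RAW r2
[5] i6+i7  and/ld  -- 2-wide

ISSUED = 2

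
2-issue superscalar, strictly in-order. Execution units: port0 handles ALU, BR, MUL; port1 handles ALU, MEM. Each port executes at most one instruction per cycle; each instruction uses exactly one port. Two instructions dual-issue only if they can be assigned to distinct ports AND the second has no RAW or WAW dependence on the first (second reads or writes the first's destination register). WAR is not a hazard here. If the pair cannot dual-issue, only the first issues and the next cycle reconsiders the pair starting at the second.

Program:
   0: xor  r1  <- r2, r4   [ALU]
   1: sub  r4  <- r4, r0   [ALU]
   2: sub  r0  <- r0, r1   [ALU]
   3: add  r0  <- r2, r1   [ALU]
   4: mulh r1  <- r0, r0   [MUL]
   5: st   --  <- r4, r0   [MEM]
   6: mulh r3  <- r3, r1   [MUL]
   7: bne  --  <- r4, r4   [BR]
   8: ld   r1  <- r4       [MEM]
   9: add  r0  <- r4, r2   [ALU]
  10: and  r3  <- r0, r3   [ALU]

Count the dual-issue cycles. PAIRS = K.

c0: i0/i1 xor.ALU+sub.ALU  dual
c1: i2 sub.ALU  WAW r0
c2: i3 add.ALU  RAW r0
c3: i4/i5 mulh.MUL+st.MEM  dual
c4: i6 mulh.MUL  no-port MUL/BR
c5: i7/i8 bne.BR+ld.MEM  dual
c6: i9 add.ALU  RAW r0
c7: i10 and.ALU  tail

PAIRS = 3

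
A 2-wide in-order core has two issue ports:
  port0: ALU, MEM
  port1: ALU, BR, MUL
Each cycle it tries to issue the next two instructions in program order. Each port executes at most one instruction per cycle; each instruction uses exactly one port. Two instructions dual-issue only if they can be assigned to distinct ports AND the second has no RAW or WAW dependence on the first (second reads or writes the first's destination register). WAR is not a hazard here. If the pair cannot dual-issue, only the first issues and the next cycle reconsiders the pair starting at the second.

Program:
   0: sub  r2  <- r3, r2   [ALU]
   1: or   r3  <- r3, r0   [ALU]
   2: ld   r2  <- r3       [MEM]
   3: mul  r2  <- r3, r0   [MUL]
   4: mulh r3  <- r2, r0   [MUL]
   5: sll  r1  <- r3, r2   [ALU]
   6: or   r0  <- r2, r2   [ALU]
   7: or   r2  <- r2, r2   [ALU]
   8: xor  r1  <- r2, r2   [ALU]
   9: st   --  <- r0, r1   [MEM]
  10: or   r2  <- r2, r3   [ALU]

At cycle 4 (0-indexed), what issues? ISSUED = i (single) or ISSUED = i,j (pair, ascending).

[0] i0+i1  sub.ALU/or.ALU  -- 2-wide
[1] i2  ld.MEM  -- WAW r2
[2] i3  mul.MUL  -- no-port MUL/MUL
[3] i4  mulh.MUL  -- RAW r3
[4] i5+i6  sll.ALU/or.ALU  -- 2-wide
[5] i7  or.ALU  -- RAW r2
[6] i8  xor.ALU  -- RAW r1
[7] i9+i10  st.MEM/or.ALU  -- 2-wide

ISSUED = 5,6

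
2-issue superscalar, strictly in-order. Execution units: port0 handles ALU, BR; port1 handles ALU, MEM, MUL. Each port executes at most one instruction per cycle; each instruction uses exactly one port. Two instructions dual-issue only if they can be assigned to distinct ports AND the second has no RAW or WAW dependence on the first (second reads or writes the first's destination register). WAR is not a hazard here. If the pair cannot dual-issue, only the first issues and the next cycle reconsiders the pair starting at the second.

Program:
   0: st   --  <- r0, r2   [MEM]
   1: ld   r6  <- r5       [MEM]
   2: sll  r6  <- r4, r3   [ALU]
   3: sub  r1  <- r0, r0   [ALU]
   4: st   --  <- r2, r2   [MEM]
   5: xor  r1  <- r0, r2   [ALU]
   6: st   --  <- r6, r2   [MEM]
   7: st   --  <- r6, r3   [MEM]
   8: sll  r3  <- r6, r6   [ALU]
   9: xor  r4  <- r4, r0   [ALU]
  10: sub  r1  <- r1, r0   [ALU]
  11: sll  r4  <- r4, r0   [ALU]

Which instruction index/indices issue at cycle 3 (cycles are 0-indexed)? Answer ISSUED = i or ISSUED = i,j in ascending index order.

[0] i0  st.MEM  -- no-port MEM/MEM
[1] i1  ld.MEM  -- WAW r6
[2] i2+i3  sll.ALU sub.ALU  -- 2-wide
[3] i4+i5  st.MEM xor.ALU  -- 2-wide
[4] i6  st.MEM  -- no-port MEM/MEM
[5] i7+i8  st.MEM sll.ALU  -- 2-wide
[6] i9+i10  xor.ALU sub.ALU  -- 2-wide
[7] i11  sll.ALU  -- tail

ISSUED = 4,5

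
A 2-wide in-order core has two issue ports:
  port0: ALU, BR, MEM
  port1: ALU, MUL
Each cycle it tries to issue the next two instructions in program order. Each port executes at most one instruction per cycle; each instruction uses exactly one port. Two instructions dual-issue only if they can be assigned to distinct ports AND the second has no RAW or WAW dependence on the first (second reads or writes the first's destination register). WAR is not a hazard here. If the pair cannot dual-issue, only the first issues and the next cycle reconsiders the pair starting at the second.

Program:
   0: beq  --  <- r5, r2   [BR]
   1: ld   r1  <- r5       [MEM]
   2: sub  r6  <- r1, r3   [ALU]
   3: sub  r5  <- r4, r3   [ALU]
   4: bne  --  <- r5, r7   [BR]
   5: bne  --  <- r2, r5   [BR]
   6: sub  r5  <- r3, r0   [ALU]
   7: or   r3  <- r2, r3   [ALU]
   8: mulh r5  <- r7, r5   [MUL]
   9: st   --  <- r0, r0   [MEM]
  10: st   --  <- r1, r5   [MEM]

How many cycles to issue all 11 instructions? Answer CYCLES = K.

CYCLES = 8

[0] i0  beq.BR  -- no-port BR/MEM
[1] i1  ld.MEM  -- RAW r1
[2] i2&i3  sub.ALU sub.ALU  -- 2-wide
[3] i4  bne.BR  -- no-port BR/BR
[4] i5&i6  bne.BR sub.ALU  -- 2-wide
[5] i7&i8  or.ALU mulh.MUL  -- 2-wide
[6] i9  st.MEM  -- no-port MEM/MEM
[7] i10  st.MEM  -- tail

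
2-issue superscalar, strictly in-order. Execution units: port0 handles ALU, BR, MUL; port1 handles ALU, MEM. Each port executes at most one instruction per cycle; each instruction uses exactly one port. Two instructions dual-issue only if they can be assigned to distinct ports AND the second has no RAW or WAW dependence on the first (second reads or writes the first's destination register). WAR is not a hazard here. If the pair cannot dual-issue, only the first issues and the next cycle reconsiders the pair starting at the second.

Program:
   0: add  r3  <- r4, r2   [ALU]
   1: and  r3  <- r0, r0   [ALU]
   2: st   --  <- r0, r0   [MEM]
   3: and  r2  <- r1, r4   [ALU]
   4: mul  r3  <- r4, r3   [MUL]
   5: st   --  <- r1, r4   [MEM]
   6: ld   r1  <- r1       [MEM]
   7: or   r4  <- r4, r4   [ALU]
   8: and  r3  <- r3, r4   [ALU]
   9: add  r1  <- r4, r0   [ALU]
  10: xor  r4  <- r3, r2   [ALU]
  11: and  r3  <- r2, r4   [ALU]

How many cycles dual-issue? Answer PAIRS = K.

t=0 i0:add ; WAW r3
t=1 i1/i2:and+st ; 2-wide
t=2 i3/i4:and+mul ; 2-wide
t=3 i5:st ; no-port MEM/MEM
t=4 i6/i7:ld+or ; 2-wide
t=5 i8/i9:and+add ; 2-wide
t=6 i10:xor ; RAW r4
t=7 i11:and ; tail

PAIRS = 4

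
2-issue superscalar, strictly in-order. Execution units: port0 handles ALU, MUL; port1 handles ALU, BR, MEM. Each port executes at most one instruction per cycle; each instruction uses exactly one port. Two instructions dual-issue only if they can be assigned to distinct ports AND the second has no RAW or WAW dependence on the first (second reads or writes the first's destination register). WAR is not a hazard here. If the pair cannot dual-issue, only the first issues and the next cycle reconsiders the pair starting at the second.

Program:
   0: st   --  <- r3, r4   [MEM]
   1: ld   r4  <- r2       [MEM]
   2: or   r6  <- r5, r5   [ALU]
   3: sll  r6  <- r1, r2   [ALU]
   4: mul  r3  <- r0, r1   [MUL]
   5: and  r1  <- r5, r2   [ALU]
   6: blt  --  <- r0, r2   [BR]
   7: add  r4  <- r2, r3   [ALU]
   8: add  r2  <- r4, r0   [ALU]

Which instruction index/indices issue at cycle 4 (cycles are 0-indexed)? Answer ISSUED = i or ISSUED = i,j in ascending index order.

0. st.MEM @i0  | no-port MEM/MEM
1. ld.MEM/or.ALU @i1/i2  | dual
2. sll.ALU/mul.MUL @i3/i4  | dual
3. and.ALU/blt.BR @i5/i6  | dual
4. add.ALU @i7  | RAW r4
5. add.ALU @i8  | tail

ISSUED = 7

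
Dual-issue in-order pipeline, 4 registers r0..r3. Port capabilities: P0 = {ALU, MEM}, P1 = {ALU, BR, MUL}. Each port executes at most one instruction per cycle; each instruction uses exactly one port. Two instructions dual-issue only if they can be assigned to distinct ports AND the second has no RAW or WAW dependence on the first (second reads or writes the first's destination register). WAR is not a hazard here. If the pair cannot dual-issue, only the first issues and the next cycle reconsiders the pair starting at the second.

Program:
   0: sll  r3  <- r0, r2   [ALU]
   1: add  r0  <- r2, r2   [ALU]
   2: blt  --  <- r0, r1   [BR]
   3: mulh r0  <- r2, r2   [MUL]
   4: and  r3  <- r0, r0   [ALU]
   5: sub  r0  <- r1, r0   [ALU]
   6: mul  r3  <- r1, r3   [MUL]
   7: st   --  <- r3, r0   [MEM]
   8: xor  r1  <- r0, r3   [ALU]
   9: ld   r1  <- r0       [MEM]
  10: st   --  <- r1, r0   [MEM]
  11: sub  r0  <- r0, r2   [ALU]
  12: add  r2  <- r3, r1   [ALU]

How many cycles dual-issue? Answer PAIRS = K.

c0: i0&i1 sll/add  dual
c1: i2 blt  no-port BR/MUL
c2: i3 mulh  RAW r0
c3: i4&i5 and/sub  dual
c4: i6 mul  RAW r3
c5: i7&i8 st/xor  dual
c6: i9 ld  no-port MEM/MEM
c7: i10&i11 st/sub  dual
c8: i12 add  tail

PAIRS = 4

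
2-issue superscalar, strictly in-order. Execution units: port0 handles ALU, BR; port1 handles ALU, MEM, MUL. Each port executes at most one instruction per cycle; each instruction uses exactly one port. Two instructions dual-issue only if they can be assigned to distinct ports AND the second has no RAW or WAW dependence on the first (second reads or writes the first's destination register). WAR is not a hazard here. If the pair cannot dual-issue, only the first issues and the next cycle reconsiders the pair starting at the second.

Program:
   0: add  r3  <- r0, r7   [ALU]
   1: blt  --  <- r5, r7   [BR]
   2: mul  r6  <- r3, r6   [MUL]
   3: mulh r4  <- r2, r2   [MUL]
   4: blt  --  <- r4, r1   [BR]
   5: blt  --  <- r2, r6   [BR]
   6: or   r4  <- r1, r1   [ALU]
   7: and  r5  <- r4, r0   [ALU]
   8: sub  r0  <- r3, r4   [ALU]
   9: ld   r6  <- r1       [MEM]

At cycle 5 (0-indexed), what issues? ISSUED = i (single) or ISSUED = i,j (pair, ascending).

[0] i0&i1  add.ALU+blt.BR  -- pair
[1] i2  mul.MUL  -- no-port MUL/MUL
[2] i3  mulh.MUL  -- RAW r4
[3] i4  blt.BR  -- no-port BR/BR
[4] i5&i6  blt.BR+or.ALU  -- pair
[5] i7&i8  and.ALU+sub.ALU  -- pair
[6] i9  ld.MEM  -- tail

ISSUED = 7,8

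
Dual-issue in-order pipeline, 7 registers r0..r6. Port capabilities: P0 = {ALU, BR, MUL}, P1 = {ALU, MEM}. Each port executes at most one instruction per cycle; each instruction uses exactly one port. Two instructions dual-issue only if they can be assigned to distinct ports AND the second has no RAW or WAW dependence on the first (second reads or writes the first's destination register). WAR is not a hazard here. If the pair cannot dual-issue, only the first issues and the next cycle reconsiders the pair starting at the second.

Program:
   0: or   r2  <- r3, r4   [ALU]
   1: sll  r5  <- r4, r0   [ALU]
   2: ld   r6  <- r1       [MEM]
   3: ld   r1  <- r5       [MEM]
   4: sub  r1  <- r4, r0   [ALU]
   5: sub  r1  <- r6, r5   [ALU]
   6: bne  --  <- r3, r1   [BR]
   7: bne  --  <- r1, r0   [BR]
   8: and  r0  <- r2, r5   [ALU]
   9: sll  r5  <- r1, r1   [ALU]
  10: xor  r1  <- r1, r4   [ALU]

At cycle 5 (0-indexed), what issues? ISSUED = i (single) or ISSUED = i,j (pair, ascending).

ISSUED = 6

#0 head=0: or sll i0,i1 2-wide
#1 head=2: ld i2 no-port MEM/MEM
#2 head=3: ld i3 WAW r1
#3 head=4: sub i4 WAW r1
#4 head=5: sub i5 RAW r1
#5 head=6: bne i6 no-port BR/BR
#6 head=7: bne and i7,i8 2-wide
#7 head=9: sll xor i9,i10 2-wide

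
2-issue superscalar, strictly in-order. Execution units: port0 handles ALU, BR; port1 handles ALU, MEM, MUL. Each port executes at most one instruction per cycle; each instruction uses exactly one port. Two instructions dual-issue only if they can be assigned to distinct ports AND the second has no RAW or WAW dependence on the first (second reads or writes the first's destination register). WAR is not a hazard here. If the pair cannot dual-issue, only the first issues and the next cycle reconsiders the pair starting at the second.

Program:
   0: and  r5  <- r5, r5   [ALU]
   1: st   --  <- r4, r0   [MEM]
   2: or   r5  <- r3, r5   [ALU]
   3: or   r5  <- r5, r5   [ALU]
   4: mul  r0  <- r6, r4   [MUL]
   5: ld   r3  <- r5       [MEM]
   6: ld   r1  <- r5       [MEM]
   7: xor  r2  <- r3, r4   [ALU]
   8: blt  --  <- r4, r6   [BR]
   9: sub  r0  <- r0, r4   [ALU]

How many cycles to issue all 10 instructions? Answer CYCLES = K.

CYCLES = 6

0. and.ALU;st.MEM @i0,i1  | 2-wide
1. or.ALU @i2  | RAW+WAW r5
2. or.ALU;mul.MUL @i3,i4  | 2-wide
3. ld.MEM @i5  | no-port MEM/MEM
4. ld.MEM;xor.ALU @i6,i7  | 2-wide
5. blt.BR;sub.ALU @i8,i9  | 2-wide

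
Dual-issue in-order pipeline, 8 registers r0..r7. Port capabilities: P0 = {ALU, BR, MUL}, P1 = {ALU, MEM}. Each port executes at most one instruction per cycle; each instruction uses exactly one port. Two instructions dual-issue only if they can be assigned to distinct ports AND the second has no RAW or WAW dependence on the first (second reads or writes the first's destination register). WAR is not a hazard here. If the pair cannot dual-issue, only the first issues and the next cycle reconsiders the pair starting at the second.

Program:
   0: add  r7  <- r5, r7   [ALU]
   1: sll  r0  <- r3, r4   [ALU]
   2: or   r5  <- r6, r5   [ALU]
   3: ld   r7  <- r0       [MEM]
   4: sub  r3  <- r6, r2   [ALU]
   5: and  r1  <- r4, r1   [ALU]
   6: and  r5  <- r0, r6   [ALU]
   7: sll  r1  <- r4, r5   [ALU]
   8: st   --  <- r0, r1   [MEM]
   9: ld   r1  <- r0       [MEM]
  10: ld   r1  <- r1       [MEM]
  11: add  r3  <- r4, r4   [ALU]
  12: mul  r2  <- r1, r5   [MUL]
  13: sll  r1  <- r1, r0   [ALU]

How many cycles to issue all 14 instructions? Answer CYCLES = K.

0. add sll @i0&i1  | pair
1. or ld @i2&i3  | pair
2. sub and @i4&i5  | pair
3. and @i6  | RAW r5
4. sll @i7  | RAW r1
5. st @i8  | no-port MEM/MEM
6. ld @i9  | no-port MEM/MEM
7. ld add @i10&i11  | pair
8. mul sll @i12&i13  | pair

CYCLES = 9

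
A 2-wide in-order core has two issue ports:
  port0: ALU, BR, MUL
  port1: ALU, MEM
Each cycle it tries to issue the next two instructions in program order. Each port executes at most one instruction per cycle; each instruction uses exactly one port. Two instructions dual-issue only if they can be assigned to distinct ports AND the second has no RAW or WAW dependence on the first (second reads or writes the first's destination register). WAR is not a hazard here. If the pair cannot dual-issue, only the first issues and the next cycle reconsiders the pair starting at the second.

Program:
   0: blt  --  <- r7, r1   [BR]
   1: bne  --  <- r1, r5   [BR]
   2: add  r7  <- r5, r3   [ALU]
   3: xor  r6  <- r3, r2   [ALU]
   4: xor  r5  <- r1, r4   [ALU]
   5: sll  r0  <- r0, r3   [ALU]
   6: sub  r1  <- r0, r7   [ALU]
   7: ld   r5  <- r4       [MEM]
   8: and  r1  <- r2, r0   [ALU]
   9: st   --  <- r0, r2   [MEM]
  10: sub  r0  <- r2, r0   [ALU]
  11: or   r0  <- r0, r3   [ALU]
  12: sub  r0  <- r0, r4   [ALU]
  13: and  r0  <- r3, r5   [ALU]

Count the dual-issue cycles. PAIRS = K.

t=0 i0:blt.BR ; no-port BR/BR
t=1 i1+i2:bne.BR add.ALU ; 2-wide
t=2 i3+i4:xor.ALU xor.ALU ; 2-wide
t=3 i5:sll.ALU ; RAW r0
t=4 i6+i7:sub.ALU ld.MEM ; 2-wide
t=5 i8+i9:and.ALU st.MEM ; 2-wide
t=6 i10:sub.ALU ; RAW+WAW r0
t=7 i11:or.ALU ; RAW+WAW r0
t=8 i12:sub.ALU ; WAW r0
t=9 i13:and.ALU ; tail

PAIRS = 4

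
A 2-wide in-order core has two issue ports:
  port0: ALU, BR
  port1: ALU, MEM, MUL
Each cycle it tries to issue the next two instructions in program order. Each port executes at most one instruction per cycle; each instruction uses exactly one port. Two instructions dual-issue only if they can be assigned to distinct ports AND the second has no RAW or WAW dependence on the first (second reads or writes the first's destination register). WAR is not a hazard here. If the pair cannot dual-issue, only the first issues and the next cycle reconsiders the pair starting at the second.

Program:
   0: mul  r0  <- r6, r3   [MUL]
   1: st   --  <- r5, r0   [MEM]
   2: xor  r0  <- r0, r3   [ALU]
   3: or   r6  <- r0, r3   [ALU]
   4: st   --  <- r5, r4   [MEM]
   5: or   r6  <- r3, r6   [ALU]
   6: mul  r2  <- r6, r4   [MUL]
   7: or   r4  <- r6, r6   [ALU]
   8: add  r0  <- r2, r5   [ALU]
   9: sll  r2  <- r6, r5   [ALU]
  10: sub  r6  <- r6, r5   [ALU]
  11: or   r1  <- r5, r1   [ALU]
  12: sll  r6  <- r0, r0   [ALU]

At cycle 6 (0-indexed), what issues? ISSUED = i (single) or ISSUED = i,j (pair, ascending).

[0] i0  mul  -- no-port MUL/MEM
[1] i1+i2  st+xor  -- 2-wide
[2] i3+i4  or+st  -- 2-wide
[3] i5  or  -- RAW r6
[4] i6+i7  mul+or  -- 2-wide
[5] i8+i9  add+sll  -- 2-wide
[6] i10+i11  sub+or  -- 2-wide
[7] i12  sll  -- tail

ISSUED = 10,11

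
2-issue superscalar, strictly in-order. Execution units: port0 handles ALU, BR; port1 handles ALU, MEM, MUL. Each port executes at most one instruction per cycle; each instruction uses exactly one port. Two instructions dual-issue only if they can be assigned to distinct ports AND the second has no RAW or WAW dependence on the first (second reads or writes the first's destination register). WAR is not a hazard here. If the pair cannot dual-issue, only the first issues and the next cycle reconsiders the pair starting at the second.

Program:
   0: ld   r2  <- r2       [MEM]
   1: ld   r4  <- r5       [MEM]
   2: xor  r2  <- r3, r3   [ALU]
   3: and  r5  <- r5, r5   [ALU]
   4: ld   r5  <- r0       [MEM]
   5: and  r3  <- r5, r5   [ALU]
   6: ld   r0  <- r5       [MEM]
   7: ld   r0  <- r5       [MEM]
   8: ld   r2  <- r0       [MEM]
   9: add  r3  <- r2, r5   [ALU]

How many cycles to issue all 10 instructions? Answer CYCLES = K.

CYCLES = 8

c0: i0 ld  no-port MEM/MEM
c1: i1+i2 ld xor  dual
c2: i3 and  WAW r5
c3: i4 ld  RAW r5
c4: i5+i6 and ld  dual
c5: i7 ld  no-port MEM/MEM
c6: i8 ld  RAW r2
c7: i9 add  tail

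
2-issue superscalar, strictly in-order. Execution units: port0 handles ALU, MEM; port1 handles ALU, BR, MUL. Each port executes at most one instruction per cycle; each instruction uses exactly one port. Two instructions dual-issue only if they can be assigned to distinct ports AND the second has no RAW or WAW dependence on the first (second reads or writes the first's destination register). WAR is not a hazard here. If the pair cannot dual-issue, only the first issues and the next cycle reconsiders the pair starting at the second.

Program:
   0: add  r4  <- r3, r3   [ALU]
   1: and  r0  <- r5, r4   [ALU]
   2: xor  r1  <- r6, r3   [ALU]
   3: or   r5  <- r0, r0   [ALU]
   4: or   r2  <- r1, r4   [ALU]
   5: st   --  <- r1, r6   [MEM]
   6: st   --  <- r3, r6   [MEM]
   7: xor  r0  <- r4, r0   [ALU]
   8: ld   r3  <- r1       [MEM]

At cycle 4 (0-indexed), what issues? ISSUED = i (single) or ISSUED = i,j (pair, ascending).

ISSUED = 6,7

t=0 i0:add.ALU ; RAW r4
t=1 i1/i2:and.ALU+xor.ALU ; pair
t=2 i3/i4:or.ALU+or.ALU ; pair
t=3 i5:st.MEM ; no-port MEM/MEM
t=4 i6/i7:st.MEM+xor.ALU ; pair
t=5 i8:ld.MEM ; tail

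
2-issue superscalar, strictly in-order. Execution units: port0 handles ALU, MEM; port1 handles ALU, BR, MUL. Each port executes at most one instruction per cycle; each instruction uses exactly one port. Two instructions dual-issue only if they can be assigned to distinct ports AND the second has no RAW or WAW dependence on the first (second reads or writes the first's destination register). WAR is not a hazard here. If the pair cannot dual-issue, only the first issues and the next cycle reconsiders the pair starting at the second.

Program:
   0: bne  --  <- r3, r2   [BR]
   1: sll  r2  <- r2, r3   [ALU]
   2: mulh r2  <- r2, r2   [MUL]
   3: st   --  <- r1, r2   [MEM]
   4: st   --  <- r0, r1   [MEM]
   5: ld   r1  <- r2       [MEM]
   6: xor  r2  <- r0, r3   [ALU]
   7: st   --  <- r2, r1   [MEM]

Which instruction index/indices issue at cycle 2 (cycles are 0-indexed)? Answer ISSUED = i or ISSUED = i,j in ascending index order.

t=0 i0,i1:bne.BR sll.ALU ; 2-wide
t=1 i2:mulh.MUL ; RAW r2
t=2 i3:st.MEM ; no-port MEM/MEM
t=3 i4:st.MEM ; no-port MEM/MEM
t=4 i5,i6:ld.MEM xor.ALU ; 2-wide
t=5 i7:st.MEM ; tail

ISSUED = 3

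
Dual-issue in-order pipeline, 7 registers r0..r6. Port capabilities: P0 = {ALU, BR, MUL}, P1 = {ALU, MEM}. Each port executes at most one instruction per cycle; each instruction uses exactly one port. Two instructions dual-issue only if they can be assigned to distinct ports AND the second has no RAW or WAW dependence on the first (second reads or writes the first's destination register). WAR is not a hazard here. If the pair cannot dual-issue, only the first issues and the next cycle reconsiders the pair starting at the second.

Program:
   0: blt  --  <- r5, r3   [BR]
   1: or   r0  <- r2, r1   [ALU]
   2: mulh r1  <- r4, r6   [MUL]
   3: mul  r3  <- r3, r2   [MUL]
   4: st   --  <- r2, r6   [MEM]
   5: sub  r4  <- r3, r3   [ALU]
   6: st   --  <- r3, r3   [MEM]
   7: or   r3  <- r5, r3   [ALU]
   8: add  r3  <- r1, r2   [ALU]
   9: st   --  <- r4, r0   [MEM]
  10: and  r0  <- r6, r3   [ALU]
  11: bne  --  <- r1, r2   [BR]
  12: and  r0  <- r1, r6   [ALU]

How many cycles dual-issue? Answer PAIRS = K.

PAIRS = 5

c0: i0+i1 blt/or  pair
c1: i2 mulh  no-port MUL/MUL
c2: i3+i4 mul/st  pair
c3: i5+i6 sub/st  pair
c4: i7 or  WAW r3
c5: i8+i9 add/st  pair
c6: i10+i11 and/bne  pair
c7: i12 and  tail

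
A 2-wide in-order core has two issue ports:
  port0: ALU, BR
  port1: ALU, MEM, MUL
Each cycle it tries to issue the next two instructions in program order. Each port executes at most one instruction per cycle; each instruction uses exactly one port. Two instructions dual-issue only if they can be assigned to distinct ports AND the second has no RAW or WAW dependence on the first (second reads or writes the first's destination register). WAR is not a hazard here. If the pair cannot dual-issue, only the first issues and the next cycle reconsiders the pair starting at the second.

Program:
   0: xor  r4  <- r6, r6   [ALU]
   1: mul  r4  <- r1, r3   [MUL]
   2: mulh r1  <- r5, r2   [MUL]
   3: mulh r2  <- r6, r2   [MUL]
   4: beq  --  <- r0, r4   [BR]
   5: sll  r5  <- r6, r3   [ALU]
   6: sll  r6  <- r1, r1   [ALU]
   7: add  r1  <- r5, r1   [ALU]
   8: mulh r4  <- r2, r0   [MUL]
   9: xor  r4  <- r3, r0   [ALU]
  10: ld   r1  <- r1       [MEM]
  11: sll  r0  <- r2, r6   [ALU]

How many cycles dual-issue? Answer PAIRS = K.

c0: i0 xor  WAW r4
c1: i1 mul  no-port MUL/MUL
c2: i2 mulh  no-port MUL/MUL
c3: i3,i4 mulh+beq  dual
c4: i5,i6 sll+sll  dual
c5: i7,i8 add+mulh  dual
c6: i9,i10 xor+ld  dual
c7: i11 sll  tail

PAIRS = 4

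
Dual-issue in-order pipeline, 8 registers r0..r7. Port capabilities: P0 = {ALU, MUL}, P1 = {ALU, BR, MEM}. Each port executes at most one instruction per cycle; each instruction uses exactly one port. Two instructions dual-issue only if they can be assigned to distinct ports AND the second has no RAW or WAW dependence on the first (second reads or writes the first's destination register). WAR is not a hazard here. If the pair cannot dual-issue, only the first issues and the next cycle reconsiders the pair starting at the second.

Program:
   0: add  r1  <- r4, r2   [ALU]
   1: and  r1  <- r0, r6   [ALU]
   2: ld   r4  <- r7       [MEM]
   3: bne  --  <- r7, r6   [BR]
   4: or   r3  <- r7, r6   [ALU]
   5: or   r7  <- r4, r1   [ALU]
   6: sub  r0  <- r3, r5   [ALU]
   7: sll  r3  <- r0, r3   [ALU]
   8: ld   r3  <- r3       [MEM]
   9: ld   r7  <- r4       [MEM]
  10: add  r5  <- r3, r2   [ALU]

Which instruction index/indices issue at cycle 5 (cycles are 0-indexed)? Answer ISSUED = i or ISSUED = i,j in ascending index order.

ISSUED = 8

t=0 i0:add.ALU ; WAW r1
t=1 i1/i2:and.ALU+ld.MEM ; pair
t=2 i3/i4:bne.BR+or.ALU ; pair
t=3 i5/i6:or.ALU+sub.ALU ; pair
t=4 i7:sll.ALU ; RAW+WAW r3
t=5 i8:ld.MEM ; no-port MEM/MEM
t=6 i9/i10:ld.MEM+add.ALU ; pair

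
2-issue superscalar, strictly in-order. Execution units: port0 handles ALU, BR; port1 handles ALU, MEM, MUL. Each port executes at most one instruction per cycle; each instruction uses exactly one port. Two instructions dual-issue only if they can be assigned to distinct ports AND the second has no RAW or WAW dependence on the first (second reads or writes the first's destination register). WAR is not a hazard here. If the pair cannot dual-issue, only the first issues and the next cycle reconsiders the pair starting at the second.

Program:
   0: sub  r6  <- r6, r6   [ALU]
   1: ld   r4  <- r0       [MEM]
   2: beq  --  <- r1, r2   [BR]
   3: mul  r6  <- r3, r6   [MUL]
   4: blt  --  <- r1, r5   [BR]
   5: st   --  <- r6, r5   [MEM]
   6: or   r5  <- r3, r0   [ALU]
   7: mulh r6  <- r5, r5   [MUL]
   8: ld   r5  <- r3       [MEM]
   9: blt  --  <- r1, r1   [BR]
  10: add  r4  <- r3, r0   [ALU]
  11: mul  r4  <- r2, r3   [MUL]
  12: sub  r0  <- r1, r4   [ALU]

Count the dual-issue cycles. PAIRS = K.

0. sub.ALU/ld.MEM @i0/i1  | pair
1. beq.BR/mul.MUL @i2/i3  | pair
2. blt.BR/st.MEM @i4/i5  | pair
3. or.ALU @i6  | RAW r5
4. mulh.MUL @i7  | no-port MUL/MEM
5. ld.MEM/blt.BR @i8/i9  | pair
6. add.ALU @i10  | WAW r4
7. mul.MUL @i11  | RAW r4
8. sub.ALU @i12  | tail

PAIRS = 4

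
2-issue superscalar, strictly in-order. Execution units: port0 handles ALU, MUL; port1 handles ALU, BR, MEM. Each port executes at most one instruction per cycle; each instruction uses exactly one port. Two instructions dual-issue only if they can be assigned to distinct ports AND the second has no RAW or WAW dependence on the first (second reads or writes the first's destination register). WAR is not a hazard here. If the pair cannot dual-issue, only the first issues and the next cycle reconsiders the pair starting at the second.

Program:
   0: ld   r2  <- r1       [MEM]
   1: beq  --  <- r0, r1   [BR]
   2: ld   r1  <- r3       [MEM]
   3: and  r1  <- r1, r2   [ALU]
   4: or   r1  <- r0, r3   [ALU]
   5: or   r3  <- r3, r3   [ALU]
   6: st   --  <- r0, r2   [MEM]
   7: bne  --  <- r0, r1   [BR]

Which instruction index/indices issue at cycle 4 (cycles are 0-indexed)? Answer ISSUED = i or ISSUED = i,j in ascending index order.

ISSUED = 4,5

  cy0 -> i0 (ld.MEM) no-port MEM/BR
  cy1 -> i1 (beq.BR) no-port BR/MEM
  cy2 -> i2 (ld.MEM) RAW+WAW r1
  cy3 -> i3 (and.ALU) WAW r1
  cy4 -> i4,i5 (or.ALU+or.ALU) pair
  cy5 -> i6 (st.MEM) no-port MEM/BR
  cy6 -> i7 (bne.BR) tail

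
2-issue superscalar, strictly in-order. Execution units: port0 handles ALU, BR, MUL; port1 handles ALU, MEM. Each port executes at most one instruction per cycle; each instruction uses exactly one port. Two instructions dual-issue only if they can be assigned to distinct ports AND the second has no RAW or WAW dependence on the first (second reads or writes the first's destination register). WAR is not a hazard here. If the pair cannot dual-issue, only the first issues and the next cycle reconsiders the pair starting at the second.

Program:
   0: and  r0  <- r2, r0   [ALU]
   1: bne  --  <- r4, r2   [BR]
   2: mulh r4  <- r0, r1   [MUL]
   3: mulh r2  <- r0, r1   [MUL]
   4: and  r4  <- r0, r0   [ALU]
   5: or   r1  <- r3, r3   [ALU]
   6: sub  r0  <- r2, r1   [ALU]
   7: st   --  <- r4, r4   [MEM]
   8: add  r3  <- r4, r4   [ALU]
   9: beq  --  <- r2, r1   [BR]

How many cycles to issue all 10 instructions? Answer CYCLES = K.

c0: i0+i1 and.ALU bne.BR  dual
c1: i2 mulh.MUL  no-port MUL/MUL
c2: i3+i4 mulh.MUL and.ALU  dual
c3: i5 or.ALU  RAW r1
c4: i6+i7 sub.ALU st.MEM  dual
c5: i8+i9 add.ALU beq.BR  dual

CYCLES = 6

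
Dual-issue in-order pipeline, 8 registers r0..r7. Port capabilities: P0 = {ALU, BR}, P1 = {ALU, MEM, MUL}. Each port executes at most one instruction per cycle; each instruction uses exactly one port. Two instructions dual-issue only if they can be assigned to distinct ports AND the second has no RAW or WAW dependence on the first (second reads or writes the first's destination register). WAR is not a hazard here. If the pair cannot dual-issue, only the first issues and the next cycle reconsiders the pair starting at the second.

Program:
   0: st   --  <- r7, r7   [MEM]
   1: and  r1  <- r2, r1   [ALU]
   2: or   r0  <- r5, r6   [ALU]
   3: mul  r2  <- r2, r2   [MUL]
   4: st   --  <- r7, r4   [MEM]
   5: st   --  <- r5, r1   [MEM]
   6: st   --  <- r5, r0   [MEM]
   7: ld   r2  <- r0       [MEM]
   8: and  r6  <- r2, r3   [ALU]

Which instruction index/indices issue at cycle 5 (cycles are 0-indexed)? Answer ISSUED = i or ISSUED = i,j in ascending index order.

ISSUED = 7

#0 head=0: st and i0/i1 2-wide
#1 head=2: or mul i2/i3 2-wide
#2 head=4: st i4 no-port MEM/MEM
#3 head=5: st i5 no-port MEM/MEM
#4 head=6: st i6 no-port MEM/MEM
#5 head=7: ld i7 RAW r2
#6 head=8: and i8 tail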